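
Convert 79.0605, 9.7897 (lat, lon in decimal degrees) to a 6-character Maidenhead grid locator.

JQ49vb

Add 180° to longitude and 90° to latitude: 189.7897, 169.0605.
Field (20°×10°, letters A–R): 189.7897/20 → 9 → J, 169.0605/10 → 16 → Q; chars JQ.
Square (2°×1°, digits 0–9): 9.7897/2 → 4, 9.0605/1 → 9; chars 49.
Subsquare (5′×2.5′, letters a–x): 1.7897/0.0833333 → 21 → v, 0.0605/0.0416667 → 1 → b; chars vb.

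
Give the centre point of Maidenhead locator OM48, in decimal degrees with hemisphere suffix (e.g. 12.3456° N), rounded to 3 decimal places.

38.500° N, 109.000° E

Field O=14, M=12: +14·20° lon, +12·10° lat → SW at lon 100°, lat 30°.
Square 4, 8: +4·2° lon, +8·1° lat → SW at lon 108°, lat 38°.
Cell spans 2° lon × 1° lat. Centre is SW corner plus half of each.
latitude 38.500° N, longitude 109.000° E.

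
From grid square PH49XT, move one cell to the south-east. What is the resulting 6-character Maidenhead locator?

PH59as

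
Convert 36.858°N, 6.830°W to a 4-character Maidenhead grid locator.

Shift to the Maidenhead origin (180°W, 90°S): lon 173.17, lat 126.86.
Field (20°×10°, letters A–R): 173.17/20 → 8 → I, 126.86/10 → 12 → M; chars IM.
Square (2°×1°, digits 0–9): 13.17/2 → 6, 6.86/1 → 6; chars 66.

IM66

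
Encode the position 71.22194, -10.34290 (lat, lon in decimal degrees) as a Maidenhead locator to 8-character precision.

Shift to the Maidenhead origin (180°W, 90°S): lon 169.65710, lat 161.22194.
Field (20°×10°, letters A–R): 169.65710/20 → 8 → I, 161.22194/10 → 16 → Q; chars IQ.
Square (2°×1°, digits 0–9): 9.65710/2 → 4, 1.22194/1 → 1; chars 41.
Subsquare (5′×2.5′, letters a–x): 1.65710/0.0833333 → 19 → t, 0.22194/0.0416667 → 5 → f; chars tf.
Extended square (30″×15″, digits 0–9): 0.07377/0.00833333 → 8, 0.01361/0.00416667 → 3; chars 83.

IQ41tf83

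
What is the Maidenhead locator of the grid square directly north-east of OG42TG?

Longitude subsquare t = 19; +1 → 20 = u.
Latitude subsquare g = 6; +1 → 7 = h.

OG42uh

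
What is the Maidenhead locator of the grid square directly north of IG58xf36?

IG58xf37

Latitude extended square 6; +1 → 7.
The longitude characters are unchanged.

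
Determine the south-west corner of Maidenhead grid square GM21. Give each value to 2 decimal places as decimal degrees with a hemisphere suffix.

Field G=6, M=12: +6·20° lon, +12·10° lat → SW at lon -60°, lat 30°.
Square 2, 1: +2·2° lon, +1·1° lat → SW at lon -56°, lat 31°.
latitude 31.00° N, longitude 56.00° W.

31.00° N, 56.00° W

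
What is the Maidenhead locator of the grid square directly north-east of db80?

DB91

Longitude square 8; +1 → 9.
Latitude square 0; +1 → 1.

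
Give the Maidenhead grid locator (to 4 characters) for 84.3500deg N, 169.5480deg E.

RR44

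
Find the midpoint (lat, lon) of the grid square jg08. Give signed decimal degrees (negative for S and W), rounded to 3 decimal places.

Field J=9, G=6: +9·20° lon, +6·10° lat → SW at lon 0°, lat -30°.
Square 0, 8: +0·2° lon, +8·1° lat → SW at lon 0°, lat -22°.
Cell spans 2° lon × 1° lat. Centre is SW corner plus half of each.
latitude -21.500, longitude 1.000.

-21.500, 1.000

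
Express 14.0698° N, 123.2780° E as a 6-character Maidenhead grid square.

Shift to the Maidenhead origin (180°W, 90°S): lon 303.2780, lat 104.0698.
Field: 303.2780/20 → 15 → P, 104.0698/10 → 10 → K; chars PK.
Square: 3.2780/2 → 1, 4.0698/1 → 4; chars 14.
Subsquare: 1.2780/0.0833333 → 15 → p, 0.0698/0.0416667 → 1 → b; chars pb.

PK14pb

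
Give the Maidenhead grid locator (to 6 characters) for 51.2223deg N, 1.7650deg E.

JO01vf

Add 180° to longitude and 90° to latitude: 181.7650, 141.2223.
Field: 181.7650/20 → 9 → J, 141.2223/10 → 14 → O; chars JO.
Square: 1.7650/2 → 0, 1.2223/1 → 1; chars 01.
Subsquare: 1.7650/0.0833333 → 21 → v, 0.2223/0.0416667 → 5 → f; chars vf.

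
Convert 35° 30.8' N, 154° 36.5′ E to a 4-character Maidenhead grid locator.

QM75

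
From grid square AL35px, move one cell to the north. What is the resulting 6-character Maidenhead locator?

AL36pa

Latitude subsquare x = 23; +1 → 24, wraps to 0 = a, carry into square.
Latitude square 5; +1 → 6.
The longitude characters are unchanged.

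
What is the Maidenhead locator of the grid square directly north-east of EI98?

FI09

Longitude square 9; +1 → 10, wraps to 0, carry into field.
Longitude field E = 4; +1 → 5 = F.
Latitude square 8; +1 → 9.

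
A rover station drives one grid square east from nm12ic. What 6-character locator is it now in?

Longitude subsquare i = 8; +1 → 9 = j.
The latitude characters are unchanged.

NM12jc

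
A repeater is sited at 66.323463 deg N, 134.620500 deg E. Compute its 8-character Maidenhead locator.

PP76hh47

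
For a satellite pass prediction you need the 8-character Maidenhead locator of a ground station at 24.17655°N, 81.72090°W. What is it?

EL94de32

Offset from 180°W / 90°S: lon 98.27910°, lat 114.17655°.
Field: 98.27910/20 → 4 → E, 114.17655/10 → 11 → L; chars EL.
Square: 18.27910/2 → 9, 4.17655/1 → 4; chars 94.
Subsquare: 0.27910/0.0833333 → 3 → d, 0.17655/0.0416667 → 4 → e; chars de.
Extended square: 0.02910/0.00833333 → 3, 0.00988/0.00416667 → 2; chars 32.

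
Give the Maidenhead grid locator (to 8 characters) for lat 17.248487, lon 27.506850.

KK37sf09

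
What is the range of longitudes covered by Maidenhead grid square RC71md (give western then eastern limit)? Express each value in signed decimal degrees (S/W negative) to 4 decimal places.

Field R=17, C=2: +17·20° lon, +2·10° lat → SW at lon 160°, lat -70°.
Square 7, 1: +7·2° lon, +1·1° lat → SW at lon 174°, lat -69°.
Subsquare m=12, d=3: +12·0.0833333° lon, +3·0.0416667° lat → SW at lon 175°, lat -68.875°.
Cell spans 0.0833333° lon × 0.0416667° lat.
west 175.0000, east 175.0833.

175.0000, 175.0833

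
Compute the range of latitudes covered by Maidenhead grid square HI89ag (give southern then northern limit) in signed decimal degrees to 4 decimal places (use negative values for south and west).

-0.7500, -0.7083

Field H=7, I=8: +7·20° lon, +8·10° lat → SW at lon -40°, lat -10°.
Square 8, 9: +8·2° lon, +9·1° lat → SW at lon -24°, lat -1°.
Subsquare a=0, g=6: +0·0.0833333° lon, +6·0.0416667° lat → SW at lon -24°, lat -0.75°.
Cell spans 0.0833333° lon × 0.0416667° lat.
south -0.7500, north -0.7083.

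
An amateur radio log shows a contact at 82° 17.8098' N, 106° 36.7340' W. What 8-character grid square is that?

DR62qh61

Add 180° to longitude and 90° to latitude: 73.38777, 172.29683.
Field: 73.38777/20 → 3 → D, 172.29683/10 → 17 → R; chars DR.
Square: 13.38777/2 → 6, 2.29683/1 → 2; chars 62.
Subsquare: 1.38777/0.0833333 → 16 → q, 0.29683/0.0416667 → 7 → h; chars qh.
Extended square: 0.05443/0.00833333 → 6, 0.00516/0.00416667 → 1; chars 61.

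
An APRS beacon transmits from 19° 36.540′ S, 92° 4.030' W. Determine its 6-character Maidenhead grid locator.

EH30xj

Shift to the Maidenhead origin (180°W, 90°S): lon 87.9328, lat 70.3910.
Field: lon ⌊87.9328/20⌋ = 4 → E; lat ⌊70.3910/10⌋ = 7 → H.
Square: lon ⌊7.9328/2⌋ = 3; lat ⌊0.3910/1⌋ = 0.
Subsquare: lon ⌊1.9328/0.0833333⌋ = 23 → x; lat ⌊0.3910/0.0416667⌋ = 9 → j.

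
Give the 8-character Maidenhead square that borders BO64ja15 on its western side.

BO64ja05

Longitude extended square 1; −1 → 0.
The latitude characters are unchanged.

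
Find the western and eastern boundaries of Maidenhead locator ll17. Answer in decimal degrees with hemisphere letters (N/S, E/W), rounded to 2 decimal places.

Field L=11, L=11: +11·20° lon, +11·10° lat → SW at lon 40°, lat 20°.
Square 1, 7: +1·2° lon, +7·1° lat → SW at lon 42°, lat 27°.
Cell spans 2° lon × 1° lat.
west 42.00° E, east 44.00° E.

42.00° E, 44.00° E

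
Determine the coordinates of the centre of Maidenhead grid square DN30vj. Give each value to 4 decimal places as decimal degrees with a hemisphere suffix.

Field D=3, N=13: +3·20° lon, +13·10° lat → SW at lon -120°, lat 40°.
Square 3, 0: +3·2° lon, +0·1° lat → SW at lon -114°, lat 40°.
Subsquare v=21, j=9: +21·0.0833333° lon, +9·0.0416667° lat → SW at lon -112.25°, lat 40.375°.
Cell spans 0.0833333° lon × 0.0416667° lat. Centre is SW corner plus half of each.
latitude 40.3958° N, longitude 112.2083° W.

40.3958° N, 112.2083° W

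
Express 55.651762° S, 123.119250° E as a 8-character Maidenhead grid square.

PD14ni43

Add 180° to longitude and 90° to latitude: 303.11925, 34.34824.
Field: lon ⌊303.11925/20⌋ = 15 → P; lat ⌊34.34824/10⌋ = 3 → D.
Square: lon ⌊3.11925/2⌋ = 1; lat ⌊4.34824/1⌋ = 4.
Subsquare: lon ⌊1.11925/0.0833333⌋ = 13 → n; lat ⌊0.34824/0.0416667⌋ = 8 → i.
Extended square: lon ⌊0.03592/0.00833333⌋ = 4; lat ⌊0.01490/0.00416667⌋ = 3.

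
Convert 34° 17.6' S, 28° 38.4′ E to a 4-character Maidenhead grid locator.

KF45

Add 180° to longitude and 90° to latitude: 208.64, 55.71.
Field: 208.64/20 → 10 → K, 55.71/10 → 5 → F; chars KF.
Square: 8.64/2 → 4, 5.71/1 → 5; chars 45.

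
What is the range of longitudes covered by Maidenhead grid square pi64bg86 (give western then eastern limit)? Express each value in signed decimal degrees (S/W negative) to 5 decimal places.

Field P=15, I=8: +15·20° lon, +8·10° lat → SW at lon 120°, lat -10°.
Square 6, 4: +6·2° lon, +4·1° lat → SW at lon 132°, lat -6°.
Subsquare b=1, g=6: +1·0.0833333° lon, +6·0.0416667° lat → SW at lon 132.083°, lat -5.75°.
Extended square 8, 6: +8·0.00833333° lon, +6·0.00416667° lat → SW at lon 132.15°, lat -5.725°.
Cell spans 0.00833333° lon × 0.00416667° lat.
west 132.15000, east 132.15833.

132.15000, 132.15833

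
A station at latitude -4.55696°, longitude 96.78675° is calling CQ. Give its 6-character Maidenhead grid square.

Shift to the Maidenhead origin (180°W, 90°S): lon 276.7867, lat 85.4430.
Field: lon ⌊276.7867/20⌋ = 13 → N; lat ⌊85.4430/10⌋ = 8 → I.
Square: lon ⌊16.7867/2⌋ = 8; lat ⌊5.4430/1⌋ = 5.
Subsquare: lon ⌊0.7867/0.0833333⌋ = 9 → j; lat ⌊0.4430/0.0416667⌋ = 10 → k.

NI85jk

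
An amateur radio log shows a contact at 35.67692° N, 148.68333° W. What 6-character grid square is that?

BM55pq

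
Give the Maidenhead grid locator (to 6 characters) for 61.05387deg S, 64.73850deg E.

MC28iw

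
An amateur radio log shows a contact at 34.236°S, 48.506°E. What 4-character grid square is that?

LF45

Add 180° to longitude and 90° to latitude: 228.51, 55.76.
Field (20°×10°, letters A–R): 228.51/20 → 11 → L, 55.76/10 → 5 → F; chars LF.
Square (2°×1°, digits 0–9): 8.51/2 → 4, 5.76/1 → 5; chars 45.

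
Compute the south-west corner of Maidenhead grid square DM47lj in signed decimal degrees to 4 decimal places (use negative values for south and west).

Field D=3, M=12: +3·20° lon, +12·10° lat → SW at lon -120°, lat 30°.
Square 4, 7: +4·2° lon, +7·1° lat → SW at lon -112°, lat 37°.
Subsquare l=11, j=9: +11·0.0833333° lon, +9·0.0416667° lat → SW at lon -111.083°, lat 37.375°.
latitude 37.3750, longitude -111.0833.

37.3750, -111.0833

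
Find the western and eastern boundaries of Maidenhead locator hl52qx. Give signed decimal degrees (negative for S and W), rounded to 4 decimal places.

Field H=7, L=11: +7·20° lon, +11·10° lat → SW at lon -40°, lat 20°.
Square 5, 2: +5·2° lon, +2·1° lat → SW at lon -30°, lat 22°.
Subsquare q=16, x=23: +16·0.0833333° lon, +23·0.0416667° lat → SW at lon -28.6667°, lat 22.9583°.
Cell spans 0.0833333° lon × 0.0416667° lat.
west -28.6667, east -28.5833.

-28.6667, -28.5833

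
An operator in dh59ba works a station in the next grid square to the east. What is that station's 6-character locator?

DH59ca

Longitude subsquare b = 1; +1 → 2 = c.
The latitude characters are unchanged.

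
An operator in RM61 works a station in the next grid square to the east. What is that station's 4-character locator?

Longitude square 6; +1 → 7.
The latitude characters are unchanged.

RM71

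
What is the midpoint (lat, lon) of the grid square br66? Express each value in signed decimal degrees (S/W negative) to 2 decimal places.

86.50, -147.00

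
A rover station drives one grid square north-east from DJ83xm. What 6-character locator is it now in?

DJ93an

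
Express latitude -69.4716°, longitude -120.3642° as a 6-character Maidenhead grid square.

CC90tm

Shift to the Maidenhead origin (180°W, 90°S): lon 59.6358, lat 20.5284.
Field: 59.6358/20 → 2 → C, 20.5284/10 → 2 → C; chars CC.
Square: 19.6358/2 → 9, 0.5284/1 → 0; chars 90.
Subsquare: 1.6358/0.0833333 → 19 → t, 0.5284/0.0416667 → 12 → m; chars tm.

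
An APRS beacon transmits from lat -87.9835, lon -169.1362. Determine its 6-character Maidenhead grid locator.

Add 180° to longitude and 90° to latitude: 10.8638, 2.0165.
Field: lon ⌊10.8638/20⌋ = 0 → A; lat ⌊2.0165/10⌋ = 0 → A.
Square: lon ⌊10.8638/2⌋ = 5; lat ⌊2.0165/1⌋ = 2.
Subsquare: lon ⌊0.8638/0.0833333⌋ = 10 → k; lat ⌊0.0165/0.0416667⌋ = 0 → a.

AA52ka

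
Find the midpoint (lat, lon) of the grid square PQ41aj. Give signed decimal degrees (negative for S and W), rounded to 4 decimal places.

71.3958, 128.0417

Field P=15, Q=16: +15·20° lon, +16·10° lat → SW at lon 120°, lat 70°.
Square 4, 1: +4·2° lon, +1·1° lat → SW at lon 128°, lat 71°.
Subsquare a=0, j=9: +0·0.0833333° lon, +9·0.0416667° lat → SW at lon 128°, lat 71.375°.
Cell spans 0.0833333° lon × 0.0416667° lat. Centre is SW corner plus half of each.
latitude 71.3958, longitude 128.0417.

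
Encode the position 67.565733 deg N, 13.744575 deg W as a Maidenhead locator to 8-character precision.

IP37dn05

Add 180° to longitude and 90° to latitude: 166.25543, 157.56573.
Field: 166.25543/20 → 8 → I, 157.56573/10 → 15 → P; chars IP.
Square: 6.25543/2 → 3, 7.56573/1 → 7; chars 37.
Subsquare: 0.25543/0.0833333 → 3 → d, 0.56573/0.0416667 → 13 → n; chars dn.
Extended square: 0.00543/0.00833333 → 0, 0.02407/0.00416667 → 5; chars 05.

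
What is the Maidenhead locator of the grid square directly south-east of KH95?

LH04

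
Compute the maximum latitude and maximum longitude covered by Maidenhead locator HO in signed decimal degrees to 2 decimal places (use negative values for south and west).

60.00, -20.00

Field H=7, O=14: +7·20° lon, +14·10° lat → SW at lon -40°, lat 50°.
Cell spans 20° lon × 10° lat. NE corner is SW corner plus one full cell.
latitude 60.00, longitude -20.00.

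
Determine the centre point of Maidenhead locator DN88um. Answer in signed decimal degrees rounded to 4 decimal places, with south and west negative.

48.5208, -102.2917

Field D=3, N=13: +3·20° lon, +13·10° lat → SW at lon -120°, lat 40°.
Square 8, 8: +8·2° lon, +8·1° lat → SW at lon -104°, lat 48°.
Subsquare u=20, m=12: +20·0.0833333° lon, +12·0.0416667° lat → SW at lon -102.333°, lat 48.5°.
Cell spans 0.0833333° lon × 0.0416667° lat. Centre is SW corner plus half of each.
latitude 48.5208, longitude -102.2917.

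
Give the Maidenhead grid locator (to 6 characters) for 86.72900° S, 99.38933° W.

EA03hg

Offset from 180°W / 90°S: lon 80.6107°, lat 3.2710°.
Field: 80.6107/20 → 4 → E, 3.2710/10 → 0 → A; chars EA.
Square: 0.6107/2 → 0, 3.2710/1 → 3; chars 03.
Subsquare: 0.6107/0.0833333 → 7 → h, 0.2710/0.0416667 → 6 → g; chars hg.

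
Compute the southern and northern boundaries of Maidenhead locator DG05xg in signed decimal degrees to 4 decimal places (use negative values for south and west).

Field D=3, G=6: +3·20° lon, +6·10° lat → SW at lon -120°, lat -30°.
Square 0, 5: +0·2° lon, +5·1° lat → SW at lon -120°, lat -25°.
Subsquare x=23, g=6: +23·0.0833333° lon, +6·0.0416667° lat → SW at lon -118.083°, lat -24.75°.
Cell spans 0.0833333° lon × 0.0416667° lat.
south -24.7500, north -24.7083.

-24.7500, -24.7083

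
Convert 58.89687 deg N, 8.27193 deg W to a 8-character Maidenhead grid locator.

Offset from 180°W / 90°S: lon 171.72807°, lat 148.89687°.
Field: lon ⌊171.72807/20⌋ = 8 → I; lat ⌊148.89687/10⌋ = 14 → O.
Square: lon ⌊11.72807/2⌋ = 5; lat ⌊8.89687/1⌋ = 8.
Subsquare: lon ⌊1.72807/0.0833333⌋ = 20 → u; lat ⌊0.89687/0.0416667⌋ = 21 → v.
Extended square: lon ⌊0.06140/0.00833333⌋ = 7; lat ⌊0.02187/0.00416667⌋ = 5.

IO58uv75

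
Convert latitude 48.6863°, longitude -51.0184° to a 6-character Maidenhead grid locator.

GN48lq

Shift to the Maidenhead origin (180°W, 90°S): lon 128.9816, lat 138.6863.
Field (20°×10°, letters A–R): 128.9816/20 → 6 → G, 138.6863/10 → 13 → N; chars GN.
Square (2°×1°, digits 0–9): 8.9816/2 → 4, 8.6863/1 → 8; chars 48.
Subsquare (5′×2.5′, letters a–x): 0.9816/0.0833333 → 11 → l, 0.6863/0.0416667 → 16 → q; chars lq.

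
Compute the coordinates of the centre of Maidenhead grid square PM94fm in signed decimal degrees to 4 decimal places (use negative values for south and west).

Field P=15, M=12: +15·20° lon, +12·10° lat → SW at lon 120°, lat 30°.
Square 9, 4: +9·2° lon, +4·1° lat → SW at lon 138°, lat 34°.
Subsquare f=5, m=12: +5·0.0833333° lon, +12·0.0416667° lat → SW at lon 138.417°, lat 34.5°.
Cell spans 0.0833333° lon × 0.0416667° lat. Centre is SW corner plus half of each.
latitude 34.5208, longitude 138.4583.

34.5208, 138.4583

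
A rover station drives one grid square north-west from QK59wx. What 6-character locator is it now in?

QL50va

Longitude subsquare w = 22; −1 → 21 = v.
Latitude subsquare x = 23; +1 → 24, wraps to 0 = a, carry into square.
Latitude square 9; +1 → 10, wraps to 0, carry into field.
Latitude field K = 10; +1 → 11 = L.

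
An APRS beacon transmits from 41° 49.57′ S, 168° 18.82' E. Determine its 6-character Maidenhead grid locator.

Shift to the Maidenhead origin (180°W, 90°S): lon 348.3137, lat 48.1738.
Field: 348.3137/20 → 17 → R, 48.1738/10 → 4 → E; chars RE.
Square: 8.3137/2 → 4, 8.1738/1 → 8; chars 48.
Subsquare: 0.3137/0.0833333 → 3 → d, 0.1738/0.0416667 → 4 → e; chars de.

RE48de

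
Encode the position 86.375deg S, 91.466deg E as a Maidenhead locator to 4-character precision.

Offset from 180°W / 90°S: lon 271.47°, lat 3.62°.
Field: 271.47/20 → 13 → N, 3.62/10 → 0 → A; chars NA.
Square: 11.47/2 → 5, 3.62/1 → 3; chars 53.

NA53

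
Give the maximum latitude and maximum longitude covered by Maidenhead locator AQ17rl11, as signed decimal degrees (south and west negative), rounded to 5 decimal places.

Field A=0, Q=16: +0·20° lon, +16·10° lat → SW at lon -180°, lat 70°.
Square 1, 7: +1·2° lon, +7·1° lat → SW at lon -178°, lat 77°.
Subsquare r=17, l=11: +17·0.0833333° lon, +11·0.0416667° lat → SW at lon -176.583°, lat 77.4583°.
Extended square 1, 1: +1·0.00833333° lon, +1·0.00416667° lat → SW at lon -176.575°, lat 77.4625°.
Cell spans 0.00833333° lon × 0.00416667° lat. NE corner is SW corner plus one full cell.
latitude 77.46667, longitude -176.56667.

77.46667, -176.56667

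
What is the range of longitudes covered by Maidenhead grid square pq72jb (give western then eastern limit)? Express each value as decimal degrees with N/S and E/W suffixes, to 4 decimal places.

Field P=15, Q=16: +15·20° lon, +16·10° lat → SW at lon 120°, lat 70°.
Square 7, 2: +7·2° lon, +2·1° lat → SW at lon 134°, lat 72°.
Subsquare j=9, b=1: +9·0.0833333° lon, +1·0.0416667° lat → SW at lon 134.75°, lat 72.0417°.
Cell spans 0.0833333° lon × 0.0416667° lat.
west 134.7500° E, east 134.8333° E.

134.7500° E, 134.8333° E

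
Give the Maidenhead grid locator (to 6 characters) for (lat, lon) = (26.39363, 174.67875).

RL76ij

Add 180° to longitude and 90° to latitude: 354.6788, 116.3936.
Field: lon ⌊354.6788/20⌋ = 17 → R; lat ⌊116.3936/10⌋ = 11 → L.
Square: lon ⌊14.6788/2⌋ = 7; lat ⌊6.3936/1⌋ = 6.
Subsquare: lon ⌊0.6788/0.0833333⌋ = 8 → i; lat ⌊0.3936/0.0416667⌋ = 9 → j.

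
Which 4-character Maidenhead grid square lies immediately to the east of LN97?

Longitude square 9; +1 → 10, wraps to 0, carry into field.
Longitude field L = 11; +1 → 12 = M.
The latitude characters are unchanged.

MN07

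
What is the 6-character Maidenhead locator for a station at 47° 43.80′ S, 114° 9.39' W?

Add 180° to longitude and 90° to latitude: 65.8435, 42.2700.
Field (20°×10°, letters A–R): 65.8435/20 → 3 → D, 42.2700/10 → 4 → E; chars DE.
Square (2°×1°, digits 0–9): 5.8435/2 → 2, 2.2700/1 → 2; chars 22.
Subsquare (5′×2.5′, letters a–x): 1.8435/0.0833333 → 22 → w, 0.2700/0.0416667 → 6 → g; chars wg.

DE22wg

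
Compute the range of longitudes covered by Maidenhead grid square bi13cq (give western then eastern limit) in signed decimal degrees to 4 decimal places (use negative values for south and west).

Field B=1, I=8: +1·20° lon, +8·10° lat → SW at lon -160°, lat -10°.
Square 1, 3: +1·2° lon, +3·1° lat → SW at lon -158°, lat -7°.
Subsquare c=2, q=16: +2·0.0833333° lon, +16·0.0416667° lat → SW at lon -157.833°, lat -6.33333°.
Cell spans 0.0833333° lon × 0.0416667° lat.
west -157.8333, east -157.7500.

-157.8333, -157.7500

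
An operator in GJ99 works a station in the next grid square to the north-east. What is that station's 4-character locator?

Longitude square 9; +1 → 10, wraps to 0, carry into field.
Longitude field G = 6; +1 → 7 = H.
Latitude square 9; +1 → 10, wraps to 0, carry into field.
Latitude field J = 9; +1 → 10 = K.

HK00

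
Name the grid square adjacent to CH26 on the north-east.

Longitude square 2; +1 → 3.
Latitude square 6; +1 → 7.

CH37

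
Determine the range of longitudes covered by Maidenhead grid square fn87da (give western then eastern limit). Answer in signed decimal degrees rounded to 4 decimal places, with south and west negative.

-63.7500, -63.6667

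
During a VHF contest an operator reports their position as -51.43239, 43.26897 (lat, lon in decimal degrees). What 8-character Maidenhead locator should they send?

LD18pn26

Offset from 180°W / 90°S: lon 223.26897°, lat 38.56761°.
Field: lon ⌊223.26897/20⌋ = 11 → L; lat ⌊38.56761/10⌋ = 3 → D.
Square: lon ⌊3.26897/2⌋ = 1; lat ⌊8.56761/1⌋ = 8.
Subsquare: lon ⌊1.26897/0.0833333⌋ = 15 → p; lat ⌊0.56761/0.0416667⌋ = 13 → n.
Extended square: lon ⌊0.01897/0.00833333⌋ = 2; lat ⌊0.02594/0.00416667⌋ = 6.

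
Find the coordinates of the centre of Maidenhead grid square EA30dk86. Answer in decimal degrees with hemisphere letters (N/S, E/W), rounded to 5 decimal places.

89.55625° S, 93.67917° W

Field E=4, A=0: +4·20° lon, +0·10° lat → SW at lon -100°, lat -90°.
Square 3, 0: +3·2° lon, +0·1° lat → SW at lon -94°, lat -90°.
Subsquare d=3, k=10: +3·0.0833333° lon, +10·0.0416667° lat → SW at lon -93.75°, lat -89.5833°.
Extended square 8, 6: +8·0.00833333° lon, +6·0.00416667° lat → SW at lon -93.6833°, lat -89.5583°.
Cell spans 0.00833333° lon × 0.00416667° lat. Centre is SW corner plus half of each.
latitude 89.55625° S, longitude 93.67917° W.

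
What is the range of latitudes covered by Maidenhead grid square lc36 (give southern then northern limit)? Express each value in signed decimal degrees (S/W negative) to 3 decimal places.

Field L=11, C=2: +11·20° lon, +2·10° lat → SW at lon 40°, lat -70°.
Square 3, 6: +3·2° lon, +6·1° lat → SW at lon 46°, lat -64°.
Cell spans 2° lon × 1° lat.
south -64.000, north -63.000.

-64.000, -63.000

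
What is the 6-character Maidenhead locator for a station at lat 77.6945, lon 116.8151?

OQ87jq

Shift to the Maidenhead origin (180°W, 90°S): lon 296.8151, lat 167.6945.
Field (20°×10°, letters A–R): 296.8151/20 → 14 → O, 167.6945/10 → 16 → Q; chars OQ.
Square (2°×1°, digits 0–9): 16.8151/2 → 8, 7.6945/1 → 7; chars 87.
Subsquare (5′×2.5′, letters a–x): 0.8151/0.0833333 → 9 → j, 0.6945/0.0416667 → 16 → q; chars jq.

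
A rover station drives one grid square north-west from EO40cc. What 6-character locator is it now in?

EO40bd

Longitude subsquare c = 2; −1 → 1 = b.
Latitude subsquare c = 2; +1 → 3 = d.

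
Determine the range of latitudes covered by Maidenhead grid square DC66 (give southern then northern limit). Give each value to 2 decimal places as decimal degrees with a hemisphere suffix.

64.00° S, 63.00° S

Field D=3, C=2: +3·20° lon, +2·10° lat → SW at lon -120°, lat -70°.
Square 6, 6: +6·2° lon, +6·1° lat → SW at lon -108°, lat -64°.
Cell spans 2° lon × 1° lat.
south 64.00° S, north 63.00° S.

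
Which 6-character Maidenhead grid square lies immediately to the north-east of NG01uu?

NG01vv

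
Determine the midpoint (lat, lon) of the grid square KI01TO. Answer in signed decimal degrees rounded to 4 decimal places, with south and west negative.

-8.3958, 21.6250

Field K=10, I=8: +10·20° lon, +8·10° lat → SW at lon 20°, lat -10°.
Square 0, 1: +0·2° lon, +1·1° lat → SW at lon 20°, lat -9°.
Subsquare t=19, o=14: +19·0.0833333° lon, +14·0.0416667° lat → SW at lon 21.5833°, lat -8.41667°.
Cell spans 0.0833333° lon × 0.0416667° lat. Centre is SW corner plus half of each.
latitude -8.3958, longitude 21.6250.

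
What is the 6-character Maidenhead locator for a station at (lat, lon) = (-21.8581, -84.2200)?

EG78vd

Add 180° to longitude and 90° to latitude: 95.7800, 68.1419.
Field (20°×10°, letters A–R): lon ⌊95.7800/20⌋ = 4 → E; lat ⌊68.1419/10⌋ = 6 → G.
Square (2°×1°, digits 0–9): lon ⌊15.7800/2⌋ = 7; lat ⌊8.1419/1⌋ = 8.
Subsquare (5′×2.5′, letters a–x): lon ⌊1.7800/0.0833333⌋ = 21 → v; lat ⌊0.1419/0.0416667⌋ = 3 → d.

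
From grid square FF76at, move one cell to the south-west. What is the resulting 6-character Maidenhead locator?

Longitude subsquare a = 0; −1 → -1, wraps to 23 = x, carry into square.
Longitude square 7; −1 → 6.
Latitude subsquare t = 19; −1 → 18 = s.

FF66xs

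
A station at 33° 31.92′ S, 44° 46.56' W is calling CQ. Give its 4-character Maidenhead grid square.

GF76

Shift to the Maidenhead origin (180°W, 90°S): lon 135.22, lat 56.47.
Field: lon ⌊135.22/20⌋ = 6 → G; lat ⌊56.47/10⌋ = 5 → F.
Square: lon ⌊15.22/2⌋ = 7; lat ⌊6.47/1⌋ = 6.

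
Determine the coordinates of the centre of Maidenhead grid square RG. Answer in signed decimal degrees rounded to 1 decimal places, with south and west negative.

-25.0, 170.0

Field R=17, G=6: +17·20° lon, +6·10° lat → SW at lon 160°, lat -30°.
Cell spans 20° lon × 10° lat. Centre is SW corner plus half of each.
latitude -25.0, longitude 170.0.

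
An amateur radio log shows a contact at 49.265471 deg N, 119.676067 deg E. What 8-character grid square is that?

ON99ug13

Offset from 180°W / 90°S: lon 299.67607°, lat 139.26547°.
Field: lon ⌊299.67607/20⌋ = 14 → O; lat ⌊139.26547/10⌋ = 13 → N.
Square: lon ⌊19.67607/2⌋ = 9; lat ⌊9.26547/1⌋ = 9.
Subsquare: lon ⌊1.67607/0.0833333⌋ = 20 → u; lat ⌊0.26547/0.0416667⌋ = 6 → g.
Extended square: lon ⌊0.00940/0.00833333⌋ = 1; lat ⌊0.01547/0.00416667⌋ = 3.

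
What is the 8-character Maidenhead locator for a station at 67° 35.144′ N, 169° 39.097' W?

AP57eo10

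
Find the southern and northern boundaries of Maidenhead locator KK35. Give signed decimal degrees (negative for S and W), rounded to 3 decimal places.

15.000, 16.000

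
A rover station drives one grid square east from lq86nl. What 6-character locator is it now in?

Longitude subsquare n = 13; +1 → 14 = o.
The latitude characters are unchanged.

LQ86ol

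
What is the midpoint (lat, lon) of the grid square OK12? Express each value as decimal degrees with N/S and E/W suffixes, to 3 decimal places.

Field O=14, K=10: +14·20° lon, +10·10° lat → SW at lon 100°, lat 10°.
Square 1, 2: +1·2° lon, +2·1° lat → SW at lon 102°, lat 12°.
Cell spans 2° lon × 1° lat. Centre is SW corner plus half of each.
latitude 12.500° N, longitude 103.000° E.

12.500° N, 103.000° E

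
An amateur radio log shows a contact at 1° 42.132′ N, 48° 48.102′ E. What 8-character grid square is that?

LJ41jq68

Shift to the Maidenhead origin (180°W, 90°S): lon 228.80170, lat 91.70220.
Field: lon ⌊228.80170/20⌋ = 11 → L; lat ⌊91.70220/10⌋ = 9 → J.
Square: lon ⌊8.80170/2⌋ = 4; lat ⌊1.70220/1⌋ = 1.
Subsquare: lon ⌊0.80170/0.0833333⌋ = 9 → j; lat ⌊0.70220/0.0416667⌋ = 16 → q.
Extended square: lon ⌊0.05170/0.00833333⌋ = 6; lat ⌊0.03553/0.00416667⌋ = 8.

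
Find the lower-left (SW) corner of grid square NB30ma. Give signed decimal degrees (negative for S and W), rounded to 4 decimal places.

Field N=13, B=1: +13·20° lon, +1·10° lat → SW at lon 80°, lat -80°.
Square 3, 0: +3·2° lon, +0·1° lat → SW at lon 86°, lat -80°.
Subsquare m=12, a=0: +12·0.0833333° lon, +0·0.0416667° lat → SW at lon 87°, lat -80°.
latitude -80.0000, longitude 87.0000.

-80.0000, 87.0000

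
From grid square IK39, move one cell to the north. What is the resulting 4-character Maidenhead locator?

IL30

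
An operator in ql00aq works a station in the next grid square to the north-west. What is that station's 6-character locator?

PL90xr

Longitude subsquare a = 0; −1 → -1, wraps to 23 = x, carry into square.
Longitude square 0; −1 → -1, wraps to 9, carry into field.
Longitude field Q = 16; −1 → 15 = P.
Latitude subsquare q = 16; +1 → 17 = r.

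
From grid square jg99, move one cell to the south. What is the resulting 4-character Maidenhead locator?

JG98

Latitude square 9; −1 → 8.
The longitude characters are unchanged.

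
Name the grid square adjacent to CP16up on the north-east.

CP16vq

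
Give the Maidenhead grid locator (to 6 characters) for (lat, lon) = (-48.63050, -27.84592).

HE61bi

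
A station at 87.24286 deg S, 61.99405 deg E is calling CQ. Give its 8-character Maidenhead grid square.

MA02xs91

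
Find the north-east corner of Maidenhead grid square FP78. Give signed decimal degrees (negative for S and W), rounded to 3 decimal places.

69.000, -64.000

Field F=5, P=15: +5·20° lon, +15·10° lat → SW at lon -80°, lat 60°.
Square 7, 8: +7·2° lon, +8·1° lat → SW at lon -66°, lat 68°.
Cell spans 2° lon × 1° lat. NE corner is SW corner plus one full cell.
latitude 69.000, longitude -64.000.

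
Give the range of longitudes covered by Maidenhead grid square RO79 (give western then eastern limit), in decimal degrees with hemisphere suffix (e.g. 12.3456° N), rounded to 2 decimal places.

Field R=17, O=14: +17·20° lon, +14·10° lat → SW at lon 160°, lat 50°.
Square 7, 9: +7·2° lon, +9·1° lat → SW at lon 174°, lat 59°.
Cell spans 2° lon × 1° lat.
west 174.00° E, east 176.00° E.

174.00° E, 176.00° E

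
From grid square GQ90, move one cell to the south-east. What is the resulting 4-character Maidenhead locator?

HP09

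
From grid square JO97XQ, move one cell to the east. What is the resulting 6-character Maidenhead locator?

Longitude subsquare x = 23; +1 → 24, wraps to 0 = a, carry into square.
Longitude square 9; +1 → 10, wraps to 0, carry into field.
Longitude field J = 9; +1 → 10 = K.
The latitude characters are unchanged.

KO07aq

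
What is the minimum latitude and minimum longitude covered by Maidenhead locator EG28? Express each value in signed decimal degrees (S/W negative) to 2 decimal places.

Field E=4, G=6: +4·20° lon, +6·10° lat → SW at lon -100°, lat -30°.
Square 2, 8: +2·2° lon, +8·1° lat → SW at lon -96°, lat -22°.
latitude -22.00, longitude -96.00.

-22.00, -96.00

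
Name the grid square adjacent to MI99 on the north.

MJ90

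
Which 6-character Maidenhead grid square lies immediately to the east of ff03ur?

FF03vr

Longitude subsquare u = 20; +1 → 21 = v.
The latitude characters are unchanged.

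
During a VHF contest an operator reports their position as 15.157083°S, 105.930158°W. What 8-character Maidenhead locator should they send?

DH74au82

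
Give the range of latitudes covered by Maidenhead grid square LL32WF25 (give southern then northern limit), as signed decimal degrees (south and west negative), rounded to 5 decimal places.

Field L=11, L=11: +11·20° lon, +11·10° lat → SW at lon 40°, lat 20°.
Square 3, 2: +3·2° lon, +2·1° lat → SW at lon 46°, lat 22°.
Subsquare w=22, f=5: +22·0.0833333° lon, +5·0.0416667° lat → SW at lon 47.8333°, lat 22.2083°.
Extended square 2, 5: +2·0.00833333° lon, +5·0.00416667° lat → SW at lon 47.85°, lat 22.2292°.
Cell spans 0.00833333° lon × 0.00416667° lat.
south 22.22917, north 22.23333.

22.22917, 22.23333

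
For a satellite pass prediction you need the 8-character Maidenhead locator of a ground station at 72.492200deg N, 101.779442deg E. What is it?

Add 180° to longitude and 90° to latitude: 281.77944, 162.49220.
Field: 281.77944/20 → 14 → O, 162.49220/10 → 16 → Q; chars OQ.
Square: 1.77944/2 → 0, 2.49220/1 → 2; chars 02.
Subsquare: 1.77944/0.0833333 → 21 → v, 0.49220/0.0416667 → 11 → l; chars vl.
Extended square: 0.02944/0.00833333 → 3, 0.03387/0.00416667 → 8; chars 38.

OQ02vl38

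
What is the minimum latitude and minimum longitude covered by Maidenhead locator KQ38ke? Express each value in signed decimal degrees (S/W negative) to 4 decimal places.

78.1667, 26.8333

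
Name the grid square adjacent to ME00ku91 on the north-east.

Longitude extended square 9; +1 → 10, wraps to 0, carry into subsquare.
Longitude subsquare k = 10; +1 → 11 = l.
Latitude extended square 1; +1 → 2.

ME00lu02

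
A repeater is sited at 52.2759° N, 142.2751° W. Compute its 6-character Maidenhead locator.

BO82ug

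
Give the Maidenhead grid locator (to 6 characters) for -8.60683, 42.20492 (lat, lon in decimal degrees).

LI11cj

Offset from 180°W / 90°S: lon 222.2049°, lat 81.3932°.
Field: 222.2049/20 → 11 → L, 81.3932/10 → 8 → I; chars LI.
Square: 2.2049/2 → 1, 1.3932/1 → 1; chars 11.
Subsquare: 0.2049/0.0833333 → 2 → c, 0.3932/0.0416667 → 9 → j; chars cj.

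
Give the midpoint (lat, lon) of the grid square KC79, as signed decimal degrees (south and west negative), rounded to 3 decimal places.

-60.500, 35.000

Field K=10, C=2: +10·20° lon, +2·10° lat → SW at lon 20°, lat -70°.
Square 7, 9: +7·2° lon, +9·1° lat → SW at lon 34°, lat -61°.
Cell spans 2° lon × 1° lat. Centre is SW corner plus half of each.
latitude -60.500, longitude 35.000.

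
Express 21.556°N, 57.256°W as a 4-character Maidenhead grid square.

Add 180° to longitude and 90° to latitude: 122.74, 111.56.
Field (20°×10°, letters A–R): lon ⌊122.74/20⌋ = 6 → G; lat ⌊111.56/10⌋ = 11 → L.
Square (2°×1°, digits 0–9): lon ⌊2.74/2⌋ = 1; lat ⌊1.56/1⌋ = 1.

GL11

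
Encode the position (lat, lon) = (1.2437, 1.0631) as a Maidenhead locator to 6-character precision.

Shift to the Maidenhead origin (180°W, 90°S): lon 181.0631, lat 91.2437.
Field: lon ⌊181.0631/20⌋ = 9 → J; lat ⌊91.2437/10⌋ = 9 → J.
Square: lon ⌊1.0631/2⌋ = 0; lat ⌊1.2437/1⌋ = 1.
Subsquare: lon ⌊1.0631/0.0833333⌋ = 12 → m; lat ⌊0.2437/0.0416667⌋ = 5 → f.

JJ01mf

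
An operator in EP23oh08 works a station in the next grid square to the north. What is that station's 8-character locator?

EP23oh09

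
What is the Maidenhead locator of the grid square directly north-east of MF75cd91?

MF75dd02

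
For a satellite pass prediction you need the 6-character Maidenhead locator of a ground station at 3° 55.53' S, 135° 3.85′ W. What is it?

Shift to the Maidenhead origin (180°W, 90°S): lon 44.9358, lat 86.0745.
Field: 44.9358/20 → 2 → C, 86.0745/10 → 8 → I; chars CI.
Square: 4.9358/2 → 2, 6.0745/1 → 6; chars 26.
Subsquare: 0.9358/0.0833333 → 11 → l, 0.0745/0.0416667 → 1 → b; chars lb.

CI26lb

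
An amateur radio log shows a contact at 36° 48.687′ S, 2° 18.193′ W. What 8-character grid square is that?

Shift to the Maidenhead origin (180°W, 90°S): lon 177.69678, lat 53.18855.
Field: 177.69678/20 → 8 → I, 53.18855/10 → 5 → F; chars IF.
Square: 17.69678/2 → 8, 3.18855/1 → 3; chars 83.
Subsquare: 1.69678/0.0833333 → 20 → u, 0.18855/0.0416667 → 4 → e; chars ue.
Extended square: 0.03012/0.00833333 → 3, 0.02188/0.00416667 → 5; chars 35.

IF83ue35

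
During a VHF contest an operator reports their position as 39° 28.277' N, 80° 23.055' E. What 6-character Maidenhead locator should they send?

NM09el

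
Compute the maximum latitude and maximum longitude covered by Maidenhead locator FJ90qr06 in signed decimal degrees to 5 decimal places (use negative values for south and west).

0.73750, -60.65833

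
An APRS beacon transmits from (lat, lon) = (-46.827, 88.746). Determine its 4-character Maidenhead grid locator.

NE43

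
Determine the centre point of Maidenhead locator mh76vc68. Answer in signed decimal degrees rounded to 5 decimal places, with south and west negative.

-13.88125, 75.80417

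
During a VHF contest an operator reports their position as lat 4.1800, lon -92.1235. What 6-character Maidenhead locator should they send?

EJ34we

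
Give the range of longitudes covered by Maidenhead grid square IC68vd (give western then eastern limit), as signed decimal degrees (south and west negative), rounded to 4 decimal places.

-6.2500, -6.1667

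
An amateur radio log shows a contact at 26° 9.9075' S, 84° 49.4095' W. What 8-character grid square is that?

Add 180° to longitude and 90° to latitude: 95.17651, 63.83487.
Field (20°×10°, letters A–R): lon ⌊95.17651/20⌋ = 4 → E; lat ⌊63.83487/10⌋ = 6 → G.
Square (2°×1°, digits 0–9): lon ⌊15.17651/2⌋ = 7; lat ⌊3.83487/1⌋ = 3.
Subsquare (5′×2.5′, letters a–x): lon ⌊1.17651/0.0833333⌋ = 14 → o; lat ⌊0.83487/0.0416667⌋ = 20 → u.
Extended square (30″×15″, digits 0–9): lon ⌊0.00984/0.00833333⌋ = 1; lat ⌊0.00154/0.00416667⌋ = 0.

EG73ou10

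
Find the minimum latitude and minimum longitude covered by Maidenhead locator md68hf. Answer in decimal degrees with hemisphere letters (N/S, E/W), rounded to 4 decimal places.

51.7917° S, 72.5833° E

Field M=12, D=3: +12·20° lon, +3·10° lat → SW at lon 60°, lat -60°.
Square 6, 8: +6·2° lon, +8·1° lat → SW at lon 72°, lat -52°.
Subsquare h=7, f=5: +7·0.0833333° lon, +5·0.0416667° lat → SW at lon 72.5833°, lat -51.7917°.
latitude 51.7917° S, longitude 72.5833° E.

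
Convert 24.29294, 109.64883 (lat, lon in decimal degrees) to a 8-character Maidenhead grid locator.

OL44th70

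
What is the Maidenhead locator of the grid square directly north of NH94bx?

NH95ba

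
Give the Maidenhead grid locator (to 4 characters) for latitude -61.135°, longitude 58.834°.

LC98

Offset from 180°W / 90°S: lon 238.83°, lat 28.87°.
Field (20°×10°, letters A–R): 238.83/20 → 11 → L, 28.87/10 → 2 → C; chars LC.
Square (2°×1°, digits 0–9): 18.83/2 → 9, 8.87/1 → 8; chars 98.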